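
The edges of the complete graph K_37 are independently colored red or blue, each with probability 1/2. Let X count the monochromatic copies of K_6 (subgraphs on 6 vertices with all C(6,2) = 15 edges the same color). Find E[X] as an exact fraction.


Let X = Σ_S X_S over the C(37, 6) = 2324784 subsets S of size 6, where X_S = 1 if the K_6 on S is monochromatic.
For a fixed S, the K_6 on S has C(6, 2) = 15 edges. P[all 15 edges red] = (1/2)^15, and likewise for blue, so P[monochromatic] = 2·(1/2)^15 = 2^{1 − 15} = 1/16384.
By linearity: E[X] = C(37, 6) · 2^{1 − 15} = 2324784 · 1/16384 = 145299/1024.
Numerically: E[X] ≈ 141.89355.

E[X] = C(37,6)·2^(1−C(6,2)) = 145299/1024 ≈ 141.89355.


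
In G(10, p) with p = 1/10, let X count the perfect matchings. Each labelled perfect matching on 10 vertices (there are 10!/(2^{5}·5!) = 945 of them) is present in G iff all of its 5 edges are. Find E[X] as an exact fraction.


K_10 has 10!/(2^{5}·5!) = 945 labelled perfect matchings.
For each such perfect matching H, let X_H = 1 if all 5 edges of H are present in G. Then P[X_H = 1] = p^{5} = (1/10)^{5} = 1/100000.
By linearity of expectation: E[X] = Σ_H E[X_H] = 945 · p^{5} = 945 · 1/100000 = 189/20000.
Numerically: E[X] ≈ 0.00945.

E[X] = 945 · (1/10)^{5} = 189/20000 ≈ 0.00945.


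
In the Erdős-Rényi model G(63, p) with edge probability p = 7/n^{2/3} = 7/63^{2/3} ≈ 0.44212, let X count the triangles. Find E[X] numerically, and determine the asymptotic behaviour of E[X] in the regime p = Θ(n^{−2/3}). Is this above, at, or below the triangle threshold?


Number of potential triangles: C(63, 3) = 39711.
Each occurs with probability p³ ≈ (0.44212)³ ≈ 8.6419753e-02.
By linearity: E[X] = C(63, 3)·p³ ≈ 39711 · 8.6419753e-02 ≈ 3431.81481.
Since α = 2/3 < 1, p = c/n^{2/3} ≫ 1/n is above the triangle threshold p ~ 1/n. Asymptotically E[X] ~ (c³/6)·n^{3(1−α)} = (7³/6)·n^{1} → ∞; triangles are abundant w.h.p.

E[X] ≈ 3431.81481; in regime p = Θ(1/n^{2/3}) E[X] diverges (above the triangle threshold p ~ 1/n).


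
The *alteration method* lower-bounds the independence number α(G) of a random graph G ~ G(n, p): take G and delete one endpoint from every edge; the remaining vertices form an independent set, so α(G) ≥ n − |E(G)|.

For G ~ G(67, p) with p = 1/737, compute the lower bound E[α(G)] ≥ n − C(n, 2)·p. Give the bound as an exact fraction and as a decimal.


E[|E(G)|] = C(67, 2)·p = 2211 · (1/737) = 3.
E[α(G)] ≥ n − E[|E(G)|] = 67 − 3 = 64.
Numerically: ≈ 64.000.
(This is only a lower bound; the true E[α(G)] may be larger.)

E[α(G)] ≥ 64 ≈ 64.000.


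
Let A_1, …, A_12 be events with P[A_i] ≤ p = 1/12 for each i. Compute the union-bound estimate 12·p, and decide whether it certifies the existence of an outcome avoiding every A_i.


Union bound: P[∪_{i=1}^{12} A_i] ≤ Σ_i P[A_i] ≤ 12·p = 12·(1/12) = 1.
Numerically: 1 ≈ 1.00000.
Is 1 < 1? NO.
Since the bound 1 is ≥ 1, the union bound is uninformative here; it does NOT by itself certify existence.

12·p = 1 ≈ 1.00000; existence NOT certified by the union bound.


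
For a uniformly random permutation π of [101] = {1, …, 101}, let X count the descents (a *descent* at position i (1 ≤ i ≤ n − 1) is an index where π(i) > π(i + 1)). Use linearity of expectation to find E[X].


Write X = Σ X_I over i = 1, …, 100, with X_I the indicator of one descent.
There are 100 indicators.
For each fixed i, the pair (π(i), π(i+1)) is a uniformly random ordered pair of distinct values from {1, …, 101}; by symmetry P[π(i) > π(i+1)] = 1/2.
By linearity: E[X] = 100 · (1/2) = (101 − 1) · (1/2) = 50 ≈ 50.000.

E[X] = 50 = 50.000.


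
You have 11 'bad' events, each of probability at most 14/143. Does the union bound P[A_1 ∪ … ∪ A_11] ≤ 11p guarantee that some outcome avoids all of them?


Union bound: P[∪_{i=1}^{11} A_i] ≤ Σ_i P[A_i] ≤ 11·p = 11·(14/143) = 14/13.
Numerically: 14/13 ≈ 1.0769.
Is 14/13 < 1? NO.
Since the bound 14/13 is ≥ 1, the union bound is uninformative here; it does NOT by itself certify existence.

11·p = 14/13 ≈ 1.0769; existence NOT certified by the union bound.


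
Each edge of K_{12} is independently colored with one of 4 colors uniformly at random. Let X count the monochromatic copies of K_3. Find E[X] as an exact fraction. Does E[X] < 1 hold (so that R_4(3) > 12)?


E[X] = C(12, 3) · 4^{1 − 3} = 220 · 4^{−2} = 220/16.
As a reduced fraction: E[X] = 55/4 ≈ 13.750000.
Is E[X] < 1? NO.
Since E[X] ≥ 1, the first-moment bound is inconclusive at n = 12; it does NOT by itself certify R_4(3) > 12.

E[X] = 55/4 ≈ 13.750000; E[X] ≥ 1; first-moment method inconclusive here.


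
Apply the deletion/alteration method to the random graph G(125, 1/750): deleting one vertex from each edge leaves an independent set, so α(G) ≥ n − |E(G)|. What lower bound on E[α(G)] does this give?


E[|E(G)|] = C(125, 2)·p = 7750 · (1/750) = 31/3.
E[α(G)] ≥ n − E[|E(G)|] = 125 − 31/3 = 344/3.
Numerically: ≈ 114.66667.
(This is only a lower bound; the true E[α(G)] may be larger.)

E[α(G)] ≥ 344/3 ≈ 114.66667.


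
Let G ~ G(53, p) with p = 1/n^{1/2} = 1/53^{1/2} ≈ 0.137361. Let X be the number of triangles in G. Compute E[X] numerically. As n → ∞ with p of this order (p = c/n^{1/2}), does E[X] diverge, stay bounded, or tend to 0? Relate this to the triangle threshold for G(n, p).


Number of potential triangles: C(53, 3) = 23426.
Each occurs with probability p³ ≈ (0.137361)³ ≈ 2.59170875e-03.
By linearity: E[X] = C(53, 3)·p³ ≈ 23426 · 2.59170875e-03 ≈ 60.713369.
Since α = 1/2 < 1, p = c/n^{1/2} ≫ 1/n is above the triangle threshold p ~ 1/n. Asymptotically E[X] ~ (c³/6)·n^{3(1−α)} = (1³/6)·n^{1.5} → ∞; triangles are abundant w.h.p.

E[X] ≈ 60.713369; in regime p = Θ(1/n^{1/2}) E[X] diverges (above the triangle threshold p ~ 1/n).


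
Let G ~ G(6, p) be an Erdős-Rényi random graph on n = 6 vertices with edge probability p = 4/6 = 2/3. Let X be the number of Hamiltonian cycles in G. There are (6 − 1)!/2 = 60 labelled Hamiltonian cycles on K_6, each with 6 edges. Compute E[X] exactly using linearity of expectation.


K_6 has (6 − 1)!/2 = 60 labelled Hamiltonian cycles.
For each such Hamiltonian cycle H, let X_H = 1 if all 6 edges of H are present in G. Then P[X_H = 1] = p^{6} = (2/3)^{6} = 64/729.
Summing the indicators: E[X] = Σ_H E[X_H] = 60 · p^{6} = 60 · 64/729 = 1280/243.
Numerically: E[X] ≈ 5.27.

E[X] = 60 · (2/3)^{6} = 1280/243 ≈ 5.27.


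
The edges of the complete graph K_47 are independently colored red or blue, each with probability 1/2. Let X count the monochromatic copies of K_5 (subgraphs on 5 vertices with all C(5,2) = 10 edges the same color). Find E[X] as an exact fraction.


Let X = Σ_S X_S over the C(47, 5) = 1533939 subsets S of size 5, where X_S = 1 if the K_5 on S is monochromatic.
For a fixed S, the K_5 on S has C(5, 2) = 10 edges. P[all 10 edges red] = (1/2)^10, and likewise for blue, so P[monochromatic] = 2·(1/2)^10 = 2^{1 − 10} = 1/512.
By linearity: E[X] = C(47, 5) · 2^{1 − 10} = 1533939 · 1/512 = 1533939/512.
Numerically: E[X] ≈ 2995.97461.

E[X] = C(47,5)·2^(1−C(5,2)) = 1533939/512 ≈ 2995.97461.


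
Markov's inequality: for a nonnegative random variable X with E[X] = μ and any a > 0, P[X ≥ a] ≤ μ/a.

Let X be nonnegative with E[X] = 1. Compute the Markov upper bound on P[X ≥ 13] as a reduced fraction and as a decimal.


μ = E[X] = 1, a = 13.
Markov: P[X ≥ 13] ≤ μ/a = (1)/13 = 1/13.
Numerically: ≈ 0.077.
(Since a = 13 > μ = 1.000, the bound 1/13 is < 1 and informative.)

P[X ≥ 13] ≤ 1/13 ≈ 0.077.


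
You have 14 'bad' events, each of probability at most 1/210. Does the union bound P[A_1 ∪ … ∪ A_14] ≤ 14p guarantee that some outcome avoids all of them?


Union bound: P[∪_{i=1}^{14} A_i] ≤ Σ_i P[A_i] ≤ 14·p = 14·(1/210) = 1/15.
Numerically: 1/15 ≈ 0.06667.
Is 1/15 < 1? YES.
Since P[∪ A_i] ≤ 1/15 < 1, the complement has P[∩ A_i^c] ≥ 1 − 1/15 = 14/15 > 0, so some outcome avoids every A_i.

14·p = 1/15 ≈ 0.06667; existence CERTIFIED by the union bound.


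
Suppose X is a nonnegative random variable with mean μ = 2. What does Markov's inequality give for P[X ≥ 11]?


μ = E[X] = 2, a = 11.
Markov: P[X ≥ 11] ≤ μ/a = (2)/11 = 2/11.
Numerically: ≈ 0.1818.
(Since a = 11 > μ = 2.0000, the bound 2/11 is < 1 and informative.)

P[X ≥ 11] ≤ 2/11 ≈ 0.1818.


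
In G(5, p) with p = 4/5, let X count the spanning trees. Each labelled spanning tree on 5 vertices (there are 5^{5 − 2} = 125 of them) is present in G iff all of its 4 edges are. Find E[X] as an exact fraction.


K_5 has 5^{5 − 2} = 125 labelled spanning trees.
For each such spanning tree H, let X_H = 1 if all 4 edges of H are present in G. Then P[X_H = 1] = p^{4} = (4/5)^{4} = 256/625.
By linearity of expectation: E[X] = Σ_H E[X_H] = 125 · p^{4} = 125 · 256/625 = 256/5.
Numerically: E[X] ≈ 51.2.

E[X] = 125 · (4/5)^{4} = 256/5 ≈ 51.2.


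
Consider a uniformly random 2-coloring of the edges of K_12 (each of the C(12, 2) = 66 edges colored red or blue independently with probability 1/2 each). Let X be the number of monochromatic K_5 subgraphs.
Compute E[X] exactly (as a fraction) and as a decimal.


Let X = Σ_S X_S over the C(12, 5) = 792 subsets S of size 5, where X_S = 1 if the K_5 on S is monochromatic.
For a fixed S, the K_5 on S has C(5, 2) = 10 edges. P[all 10 edges red] = (1/2)^10, and likewise for blue, so P[monochromatic] = 2·(1/2)^10 = 2^{1 − 10} = 1/512.
By linearity: E[X] = C(12, 5) · 2^{1 − 10} = 792 · 1/512 = 99/64.
Numerically: E[X] ≈ 1.5469.

E[X] = C(12,5)·2^(1−C(5,2)) = 99/64 ≈ 1.5469.


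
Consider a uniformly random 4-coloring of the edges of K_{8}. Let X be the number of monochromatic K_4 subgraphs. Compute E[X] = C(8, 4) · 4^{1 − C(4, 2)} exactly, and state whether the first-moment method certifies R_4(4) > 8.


E[X] = C(8, 4) · 4^{1 − 6} = 70 · 4^{−5} = 70/1024.
As a reduced fraction: E[X] = 35/512 ≈ 0.0683594.
Is E[X] < 1? YES.
Since E[X] < 1, there exists a 4-coloring of K_{8} with no monochromatic K_4; hence R_4(4) > 8.

E[X] = 35/512 ≈ 0.0683594; E[X] < 1, so R_4(4) > 8.


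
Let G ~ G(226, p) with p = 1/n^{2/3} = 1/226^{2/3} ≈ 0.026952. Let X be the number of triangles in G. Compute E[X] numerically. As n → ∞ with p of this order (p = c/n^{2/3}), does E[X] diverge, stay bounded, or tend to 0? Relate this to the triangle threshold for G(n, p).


Number of potential triangles: C(226, 3) = 1898400.
Each occurs with probability p³ ≈ (0.026952)³ ≈ 1.9578667e-05.
By linearity: E[X] = C(226, 3)·p³ ≈ 1898400 · 1.9578667e-05 ≈ 37.16814.
Since α = 2/3 < 1, p = c/n^{2/3} ≫ 1/n is above the triangle threshold p ~ 1/n. Asymptotically E[X] ~ (c³/6)·n^{3(1−α)} = (1³/6)·n^{1} → ∞; triangles are abundant w.h.p.

E[X] ≈ 37.16814; in regime p = Θ(1/n^{2/3}) E[X] diverges (above the triangle threshold p ~ 1/n).


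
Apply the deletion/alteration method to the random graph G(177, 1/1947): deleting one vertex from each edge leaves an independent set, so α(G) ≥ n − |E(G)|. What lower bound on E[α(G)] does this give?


E[|E(G)|] = C(177, 2)·p = 15576 · (1/1947) = 8.
E[α(G)] ≥ n − E[|E(G)|] = 177 − 8 = 169.
Numerically: ≈ 169.000000.
(This is only a lower bound; the true E[α(G)] may be larger.)

E[α(G)] ≥ 169 ≈ 169.000000.


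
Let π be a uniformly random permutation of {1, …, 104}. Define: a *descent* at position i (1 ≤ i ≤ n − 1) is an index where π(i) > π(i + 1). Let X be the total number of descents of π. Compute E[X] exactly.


Write X = Σ X_I over i = 1, …, 103, with X_I the indicator of one descent.
There are 103 indicators.
For each fixed i, the pair (π(i), π(i+1)) is a uniformly random ordered pair of distinct values from {1, …, 104}; by symmetry P[π(i) > π(i+1)] = 1/2.
By linearity: E[X] = 103 · (1/2) = (104 − 1) · (1/2) = 103/2 ≈ 51.500000.

E[X] = 103/2 = 51.500000.


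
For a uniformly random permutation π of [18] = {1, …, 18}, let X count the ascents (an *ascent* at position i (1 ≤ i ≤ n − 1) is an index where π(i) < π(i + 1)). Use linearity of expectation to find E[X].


Write X = Σ X_I over i = 1, …, 17, with X_I the indicator of one ascent.
There are 17 indicators.
For each fixed i, the pair (π(i), π(i+1)) is a uniformly random ordered pair of distinct values from {1, …, 18}; by symmetry P[π(i) < π(i+1)] = 1/2.
By linearity: E[X] = 17 · (1/2) = (18 − 1) · (1/2) = 17/2 ≈ 8.5000.

E[X] = 17/2 = 8.5000.


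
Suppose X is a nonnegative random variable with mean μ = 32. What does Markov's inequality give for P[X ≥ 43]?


μ = E[X] = 32, a = 43.
Markov: P[X ≥ 43] ≤ μ/a = (32)/43 = 32/43.
Numerically: ≈ 0.74419.
(Since a = 43 > μ = 32.00000, the bound 32/43 is < 1 and informative.)

P[X ≥ 43] ≤ 32/43 ≈ 0.74419.


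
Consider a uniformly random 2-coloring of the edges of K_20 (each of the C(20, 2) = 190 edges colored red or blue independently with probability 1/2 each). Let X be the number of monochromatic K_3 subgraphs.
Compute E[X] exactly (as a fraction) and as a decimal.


Let X = Σ_S X_S over the C(20, 3) = 1140 subsets S of size 3, where X_S = 1 if the K_3 on S is monochromatic.
For a fixed S, the K_3 on S has C(3, 2) = 3 edges. P[all 3 edges red] = (1/2)^3, and likewise for blue, so P[monochromatic] = 2·(1/2)^3 = 2^{1 − 3} = 1/4.
By linearity of expectation: E[X] = C(20, 3) · 2^{1 − 3} = 1140 · 1/4 = 285.
Numerically: E[X] ≈ 285.0000.

E[X] = C(20,3)·2^(1−C(3,2)) = 285 ≈ 285.0000.


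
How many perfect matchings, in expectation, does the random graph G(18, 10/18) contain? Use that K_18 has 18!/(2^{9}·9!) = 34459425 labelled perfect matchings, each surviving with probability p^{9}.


K_18 has 18!/(2^{9}·9!) = 34459425 labelled perfect matchings.
For each such perfect matching H, let X_H = 1 if all 9 edges of H are present in G. Then P[X_H = 1] = p^{9} = (5/9)^{9} = 1953125/387420489.
By linearity: E[X] = Σ_H E[X_H] = 34459425 · p^{9} = 34459425 · 1953125/387420489 = 830908203125/4782969.
Numerically: E[X] ≈ 1.737e+05.

E[X] = 34459425 · (5/9)^{9} = 830908203125/4782969 ≈ 1.737e+05.


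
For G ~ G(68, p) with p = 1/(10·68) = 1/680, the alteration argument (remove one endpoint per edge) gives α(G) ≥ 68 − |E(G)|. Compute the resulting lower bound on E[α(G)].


E[|E(G)|] = C(68, 2)·p = 2278 · (1/680) = 67/20.
E[α(G)] ≥ n − E[|E(G)|] = 68 − 67/20 = 1293/20.
Numerically: ≈ 64.65000.
(This is only a lower bound; the true E[α(G)] may be larger.)

E[α(G)] ≥ 1293/20 ≈ 64.65000.


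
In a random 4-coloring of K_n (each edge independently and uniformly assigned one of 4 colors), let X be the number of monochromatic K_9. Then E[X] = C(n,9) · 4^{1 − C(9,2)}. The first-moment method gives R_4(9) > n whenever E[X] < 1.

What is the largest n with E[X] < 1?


We need C(n, 9) · 4^{1 − 36} < 1, i.e. C(n, 9) < 4^{36 − 1} = 1180591620717411303424.
Check values of n near the boundary:
  n = 912: C(912, 9) = 1156095740032081475120; 1156095740032081475120 < 1180591620717411303424? YES
  n = 913: C(913, 9) = 1167605542753639808390; 1167605542753639808390 < 1180591620717411303424? YES
  n = 914: C(914, 9) = 1179217089587653905932; 1179217089587653905932 < 1180591620717411303424? YES
  n = 915: C(915, 9) = 1190931166636537885130; 1190931166636537885130 < 1180591620717411303424? NO
  n = 916: C(916, 9) = 1202748565202942340440; 1202748565202942340440 < 1180591620717411303424? NO
  n = 917: C(917, 9) = 1214670081818390006810; 1214670081818390006810 < 1180591620717411303424? NO
The largest n with C(n, 9) < 1180591620717411303424 is n = 914 (where E[X] = 294804272396913476483/295147905179352825856 ≈ 0.999). Hence R_4(9) > 914, i.e. R_4(9) ≥ 915.

Largest n = 914; hence R_4(9) > 914.


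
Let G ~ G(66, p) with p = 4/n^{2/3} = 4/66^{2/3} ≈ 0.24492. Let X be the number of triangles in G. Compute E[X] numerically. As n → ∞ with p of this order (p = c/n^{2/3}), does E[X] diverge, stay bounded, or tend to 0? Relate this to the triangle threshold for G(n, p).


Number of potential triangles: C(66, 3) = 45760.
Each occurs with probability p³ ≈ (0.24492)³ ≈ 1.4692378e-02.
By linearity: E[X] = C(66, 3)·p³ ≈ 45760 · 1.4692378e-02 ≈ 672.32323.
Since α = 2/3 < 1, p = c/n^{2/3} ≫ 1/n is above the triangle threshold p ~ 1/n. Asymptotically E[X] ~ (c³/6)·n^{3(1−α)} = (4³/6)·n^{1} → ∞; triangles are abundant w.h.p.

E[X] ≈ 672.32323; in regime p = Θ(1/n^{2/3}) E[X] diverges (above the triangle threshold p ~ 1/n).


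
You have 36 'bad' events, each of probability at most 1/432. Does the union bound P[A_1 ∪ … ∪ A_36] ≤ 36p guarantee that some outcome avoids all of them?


Union bound: P[∪_{i=1}^{36} A_i] ≤ Σ_i P[A_i] ≤ 36·p = 36·(1/432) = 1/12.
Numerically: 1/12 ≈ 0.0833333.
Is 1/12 < 1? YES.
Since P[∪ A_i] ≤ 1/12 < 1, the complement has P[∩ A_i^c] ≥ 1 − 1/12 = 11/12 > 0, so some outcome avoids every A_i.

36·p = 1/12 ≈ 0.0833333; existence CERTIFIED by the union bound.


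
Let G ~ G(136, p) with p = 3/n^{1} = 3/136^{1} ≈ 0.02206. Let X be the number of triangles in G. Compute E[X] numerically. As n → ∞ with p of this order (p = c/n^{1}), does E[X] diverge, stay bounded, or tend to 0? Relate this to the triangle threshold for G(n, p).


Number of potential triangles: C(136, 3) = 410040.
Each occurs with probability p³ ≈ (0.02206)³ ≈ 1.073364e-05.
By linearity: E[X] = C(136, 3)·p³ ≈ 410040 · 1.073364e-05 ≈ 4.4012.
Here α = 1, so p = 3/n is exactly at the triangle threshold p ~ 1/n. Asymptotically E[X] → c³/6 = 3³/6 = 9/2 ≈ 4.5000, a bounded constant. In this regime the triangle count is asymptotically Poisson(c³/6).

E[X] ≈ 4.4012; in regime p = Θ(1/n^{1}) E[X] stays bounded (at the triangle threshold p ~ 1/n).


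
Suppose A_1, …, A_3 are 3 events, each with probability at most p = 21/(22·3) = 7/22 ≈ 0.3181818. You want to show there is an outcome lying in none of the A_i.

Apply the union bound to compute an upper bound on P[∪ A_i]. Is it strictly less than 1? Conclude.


Union bound: P[∪_{i=1}^{3} A_i] ≤ Σ_i P[A_i] ≤ 3·p = 3·(7/22) = 21/22.
Numerically: 21/22 ≈ 0.9545455.
Is 21/22 < 1? YES.
Since P[∪ A_i] ≤ 21/22 < 1, the complement has P[∩ A_i^c] ≥ 1 − 21/22 = 1/22 > 0, so some outcome avoids every A_i.

3·p = 21/22 ≈ 0.9545455; existence CERTIFIED by the union bound.


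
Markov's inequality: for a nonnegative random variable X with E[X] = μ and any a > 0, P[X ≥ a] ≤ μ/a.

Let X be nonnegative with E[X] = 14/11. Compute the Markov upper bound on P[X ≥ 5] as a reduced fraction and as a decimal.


μ = E[X] = 14/11, a = 5.
Markov: P[X ≥ 5] ≤ μ/a = (14/11)/5 = 14/55.
Numerically: ≈ 0.2545.
(Since a = 5 > μ = 1.2727, the bound 14/55 is < 1 and informative.)

P[X ≥ 5] ≤ 14/55 ≈ 0.2545.


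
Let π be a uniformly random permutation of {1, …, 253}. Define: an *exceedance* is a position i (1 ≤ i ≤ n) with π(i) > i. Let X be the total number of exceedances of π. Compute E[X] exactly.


Write X = Σ_{i=1}^{253} X_i, where X_i = 1_{π(i) > i}.
For each fixed i, π(i) is uniform over {1, …, 253} (marginal of a uniform permutation), so P[π(i) > i] = (n − i)/n. Summing: Σ_{i=1}^{253} (n − i)/n = (0 + 1 + … + 252)/253 = 253(253 − 1)/(2·253) = (253 − 1)/2.
Hence E[X] = Σ_{i=1}^{253} (253 − i)/253 = 126 ≈ 126.00000.

E[X] = 126 = 126.00000.


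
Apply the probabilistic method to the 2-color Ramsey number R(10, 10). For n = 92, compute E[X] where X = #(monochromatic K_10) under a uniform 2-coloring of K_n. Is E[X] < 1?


E[X] = C(92, 10) · 2^{1 − 45} = 7210666060598 · 2^{−44} = 7210666060598/17592186044416.
As a reduced fraction: E[X] = 3605333030299/8796093022208 ≈ 0.4098789.
Is E[X] < 1? YES.
Since E[X] < 1, there exists a 2-coloring of K_{92} with no monochromatic K_10; hence R(10, 10) > 92.

E[X] = 3605333030299/8796093022208 ≈ 0.4098789; E[X] < 1, so R(10, 10) > 92.


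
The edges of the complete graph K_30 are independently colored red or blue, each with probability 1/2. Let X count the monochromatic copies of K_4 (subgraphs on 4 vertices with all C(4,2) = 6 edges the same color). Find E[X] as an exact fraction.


Let X = Σ_S X_S over the C(30, 4) = 27405 subsets S of size 4, where X_S = 1 if the K_4 on S is monochromatic.
For a fixed S, the K_4 on S has C(4, 2) = 6 edges. P[all 6 edges red] = (1/2)^6, and likewise for blue, so P[monochromatic] = 2·(1/2)^6 = 2^{1 − 6} = 1/32.
By linearity: E[X] = C(30, 4) · 2^{1 − 6} = 27405 · 1/32 = 27405/32.
Numerically: E[X] ≈ 856.406.

E[X] = C(30,4)·2^(1−C(4,2)) = 27405/32 ≈ 856.406.


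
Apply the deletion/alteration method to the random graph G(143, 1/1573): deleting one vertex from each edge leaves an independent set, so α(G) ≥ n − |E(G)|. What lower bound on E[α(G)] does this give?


E[|E(G)|] = C(143, 2)·p = 10153 · (1/1573) = 71/11.
E[α(G)] ≥ n − E[|E(G)|] = 143 − 71/11 = 1502/11.
Numerically: ≈ 136.5455.
(This is only a lower bound; the true E[α(G)] may be larger.)

E[α(G)] ≥ 1502/11 ≈ 136.5455.


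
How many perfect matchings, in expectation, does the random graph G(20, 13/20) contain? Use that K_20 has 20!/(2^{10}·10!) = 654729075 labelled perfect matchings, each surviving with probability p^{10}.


K_20 has 20!/(2^{10}·10!) = 654729075 labelled perfect matchings.
For each such perfect matching H, let X_H = 1 if all 10 edges of H are present in G. Then P[X_H = 1] = p^{10} = (13/20)^{10} = 137858491849/10240000000000.
Summing the indicators: E[X] = Σ_H E[X_H] = 654729075 · p^{10} = 654729075 · 137858491849/10240000000000 = 3610398513967632387/409600000000.
Numerically: E[X] ≈ 8.814e+06.

E[X] = 654729075 · (13/20)^{10} = 3610398513967632387/409600000000 ≈ 8.814e+06.


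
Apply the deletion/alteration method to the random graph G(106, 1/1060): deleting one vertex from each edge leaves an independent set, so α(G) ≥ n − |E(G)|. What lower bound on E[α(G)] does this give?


E[|E(G)|] = C(106, 2)·p = 5565 · (1/1060) = 21/4.
E[α(G)] ≥ n − E[|E(G)|] = 106 − 21/4 = 403/4.
Numerically: ≈ 100.75000.
(This is only a lower bound; the true E[α(G)] may be larger.)

E[α(G)] ≥ 403/4 ≈ 100.75000.


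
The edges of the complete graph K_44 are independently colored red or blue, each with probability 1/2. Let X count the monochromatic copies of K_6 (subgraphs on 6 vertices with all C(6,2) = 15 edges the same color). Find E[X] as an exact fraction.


Let X = Σ_S X_S over the C(44, 6) = 7059052 subsets S of size 6, where X_S = 1 if the K_6 on S is monochromatic.
For a fixed S, the K_6 on S has C(6, 2) = 15 edges. P[all 15 edges red] = (1/2)^15, and likewise for blue, so P[monochromatic] = 2·(1/2)^15 = 2^{1 − 15} = 1/16384.
By linearity of expectation: E[X] = C(44, 6) · 2^{1 − 15} = 7059052 · 1/16384 = 1764763/4096.
Numerically: E[X] ≈ 430.85034.

E[X] = C(44,6)·2^(1−C(6,2)) = 1764763/4096 ≈ 430.85034.


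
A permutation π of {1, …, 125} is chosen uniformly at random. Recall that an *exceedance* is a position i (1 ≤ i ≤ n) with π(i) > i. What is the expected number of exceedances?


Write X = Σ_{i=1}^{125} X_i, where X_i = 1_{π(i) > i}.
For each fixed i, π(i) is uniform over {1, …, 125} (marginal of a uniform permutation), so P[π(i) > i] = (n − i)/n. Summing: Σ_{i=1}^{125} (n − i)/n = (0 + 1 + … + 124)/125 = 125(125 − 1)/(2·125) = (125 − 1)/2.
Hence E[X] = Σ_{i=1}^{125} (125 − i)/125 = 62 ≈ 62.00000.

E[X] = 62 = 62.00000.


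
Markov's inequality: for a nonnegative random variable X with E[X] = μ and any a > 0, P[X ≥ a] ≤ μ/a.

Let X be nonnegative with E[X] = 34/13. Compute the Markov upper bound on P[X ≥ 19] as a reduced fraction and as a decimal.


μ = E[X] = 34/13, a = 19.
Markov: P[X ≥ 19] ≤ μ/a = (34/13)/19 = 34/247.
Numerically: ≈ 0.1377.
(Since a = 19 > μ = 2.6154, the bound 34/247 is < 1 and informative.)

P[X ≥ 19] ≤ 34/247 ≈ 0.1377.


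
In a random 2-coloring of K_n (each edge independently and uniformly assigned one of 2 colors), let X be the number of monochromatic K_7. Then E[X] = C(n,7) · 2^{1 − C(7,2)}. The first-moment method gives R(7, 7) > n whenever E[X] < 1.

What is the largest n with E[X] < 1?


We need C(n, 7) · 2^{1 − 21} < 1, i.e. C(n, 7) < 2^{21 − 1} = 1048576.
Check values of n near the boundary:
  n = 25: C(25, 7) = 480700; 480700 < 1048576? YES
  n = 26: C(26, 7) = 657800; 657800 < 1048576? YES
  n = 27: C(27, 7) = 888030; 888030 < 1048576? YES
  n = 28: C(28, 7) = 1184040; 1184040 < 1048576? NO
  n = 29: C(29, 7) = 1560780; 1560780 < 1048576? NO
The largest n with C(n, 7) < 1048576 is n = 27 (where E[X] = 444015/524288 ≈ 0.84689). Hence R(7, 7) > 27, i.e. R(7, 7) ≥ 28.

Largest n = 27; hence R(7, 7) > 27.


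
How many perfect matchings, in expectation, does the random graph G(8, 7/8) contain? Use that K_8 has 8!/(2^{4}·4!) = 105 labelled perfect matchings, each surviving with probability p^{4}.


K_8 has 8!/(2^{4}·4!) = 105 labelled perfect matchings.
For each such perfect matching H, let X_H = 1 if all 4 edges of H are present in G. Then P[X_H = 1] = p^{4} = (7/8)^{4} = 2401/4096.
By linearity of expectation: E[X] = Σ_H E[X_H] = 105 · p^{4} = 105 · 2401/4096 = 252105/4096.
Numerically: E[X] ≈ 61.55.

E[X] = 105 · (7/8)^{4} = 252105/4096 ≈ 61.55.


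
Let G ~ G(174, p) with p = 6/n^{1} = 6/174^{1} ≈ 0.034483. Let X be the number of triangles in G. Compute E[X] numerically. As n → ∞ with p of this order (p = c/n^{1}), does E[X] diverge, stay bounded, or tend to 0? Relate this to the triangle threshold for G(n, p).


Number of potential triangles: C(174, 3) = 862924.
Each occurs with probability p³ ≈ (0.034483)³ ≈ 4.1002091e-05.
By linearity: E[X] = C(174, 3)·p³ ≈ 862924 · 4.1002091e-05 ≈ 35.38169.
Here α = 1, so p = 6/n is exactly at the triangle threshold p ~ 1/n. Asymptotically E[X] → c³/6 = 6³/6 = 36 ≈ 36.00000, a bounded constant. In this regime the triangle count is asymptotically Poisson(c³/6).

E[X] ≈ 35.38169; in regime p = Θ(1/n^{1}) E[X] stays bounded (at the triangle threshold p ~ 1/n).


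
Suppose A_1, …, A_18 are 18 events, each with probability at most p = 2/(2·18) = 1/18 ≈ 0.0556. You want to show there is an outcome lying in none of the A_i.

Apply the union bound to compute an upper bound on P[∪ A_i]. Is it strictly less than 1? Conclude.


Union bound: P[∪_{i=1}^{18} A_i] ≤ Σ_i P[A_i] ≤ 18·p = 18·(1/18) = 1.
Numerically: 1 ≈ 1.0000.
Is 1 < 1? NO.
Since the bound 1 is ≥ 1, the union bound is uninformative here; it does NOT by itself certify existence.

18·p = 1 ≈ 1.0000; existence NOT certified by the union bound.


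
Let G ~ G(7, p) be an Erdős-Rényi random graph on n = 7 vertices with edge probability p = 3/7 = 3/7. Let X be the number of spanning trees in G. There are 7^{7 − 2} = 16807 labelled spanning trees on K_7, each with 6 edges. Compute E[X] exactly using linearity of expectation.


K_7 has 7^{7 − 2} = 16807 labelled spanning trees.
For each such spanning tree H, let X_H = 1 if all 6 edges of H are present in G. Then P[X_H = 1] = p^{6} = (3/7)^{6} = 729/117649.
By linearity of expectation: E[X] = Σ_H E[X_H] = 16807 · p^{6} = 16807 · 729/117649 = 729/7.
Numerically: E[X] ≈ 104.1.

E[X] = 16807 · (3/7)^{6} = 729/7 ≈ 104.1.


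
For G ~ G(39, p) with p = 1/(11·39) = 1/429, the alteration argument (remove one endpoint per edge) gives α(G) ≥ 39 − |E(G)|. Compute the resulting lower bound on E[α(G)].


E[|E(G)|] = C(39, 2)·p = 741 · (1/429) = 19/11.
E[α(G)] ≥ n − E[|E(G)|] = 39 − 19/11 = 410/11.
Numerically: ≈ 37.273.
(This is only a lower bound; the true E[α(G)] may be larger.)

E[α(G)] ≥ 410/11 ≈ 37.273.


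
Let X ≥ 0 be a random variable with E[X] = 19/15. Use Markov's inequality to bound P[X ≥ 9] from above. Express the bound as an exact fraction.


μ = E[X] = 19/15, a = 9.
Markov: P[X ≥ 9] ≤ μ/a = (19/15)/9 = 19/135.
Numerically: ≈ 0.140741.
(Since a = 9 > μ = 1.266667, the bound 19/135 is < 1 and informative.)

P[X ≥ 9] ≤ 19/135 ≈ 0.140741.


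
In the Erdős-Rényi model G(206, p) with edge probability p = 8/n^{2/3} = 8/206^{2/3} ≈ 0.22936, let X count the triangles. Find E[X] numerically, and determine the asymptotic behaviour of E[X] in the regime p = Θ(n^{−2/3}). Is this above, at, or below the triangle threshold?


Number of potential triangles: C(206, 3) = 1435820.
Each occurs with probability p³ ≈ (0.22936)³ ≈ 1.2065228e-02.
By linearity: E[X] = C(206, 3)·p³ ≈ 1435820 · 1.2065228e-02 ≈ 17323.49515.
Since α = 2/3 < 1, p = c/n^{2/3} ≫ 1/n is above the triangle threshold p ~ 1/n. Asymptotically E[X] ~ (c³/6)·n^{3(1−α)} = (8³/6)·n^{1} → ∞; triangles are abundant w.h.p.

E[X] ≈ 17323.49515; in regime p = Θ(1/n^{2/3}) E[X] diverges (above the triangle threshold p ~ 1/n).


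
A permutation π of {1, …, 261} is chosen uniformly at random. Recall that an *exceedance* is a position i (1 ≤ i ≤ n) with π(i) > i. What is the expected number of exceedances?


Write X = Σ_{i=1}^{261} X_i, where X_i = 1_{π(i) > i}.
For each fixed i, π(i) is uniform over {1, …, 261} (marginal of a uniform permutation), so P[π(i) > i] = (n − i)/n. Summing: Σ_{i=1}^{261} (n − i)/n = (0 + 1 + … + 260)/261 = 261(261 − 1)/(2·261) = (261 − 1)/2.
Hence E[X] = Σ_{i=1}^{261} (261 − i)/261 = 130 ≈ 130.00000.

E[X] = 130 = 130.00000.


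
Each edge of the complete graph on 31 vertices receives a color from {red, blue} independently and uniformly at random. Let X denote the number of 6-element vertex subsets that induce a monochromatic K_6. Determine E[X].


Let X = Σ_S X_S over the C(31, 6) = 736281 subsets S of size 6, where X_S = 1 if the K_6 on S is monochromatic.
For a fixed S, the K_6 on S has C(6, 2) = 15 edges. P[all 15 edges red] = (1/2)^15, and likewise for blue, so P[monochromatic] = 2·(1/2)^15 = 2^{1 − 15} = 1/16384.
By linearity of expectation: E[X] = C(31, 6) · 2^{1 − 15} = 736281 · 1/16384 = 736281/16384.
Numerically: E[X] ≈ 44.939.

E[X] = C(31,6)·2^(1−C(6,2)) = 736281/16384 ≈ 44.939.


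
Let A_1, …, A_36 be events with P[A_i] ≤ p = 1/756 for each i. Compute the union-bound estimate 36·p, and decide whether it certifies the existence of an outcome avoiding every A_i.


Union bound: P[∪_{i=1}^{36} A_i] ≤ Σ_i P[A_i] ≤ 36·p = 36·(1/756) = 1/21.
Numerically: 1/21 ≈ 0.0476.
Is 1/21 < 1? YES.
Since P[∪ A_i] ≤ 1/21 < 1, the complement has P[∩ A_i^c] ≥ 1 − 1/21 = 20/21 > 0, so some outcome avoids every A_i.

36·p = 1/21 ≈ 0.0476; existence CERTIFIED by the union bound.


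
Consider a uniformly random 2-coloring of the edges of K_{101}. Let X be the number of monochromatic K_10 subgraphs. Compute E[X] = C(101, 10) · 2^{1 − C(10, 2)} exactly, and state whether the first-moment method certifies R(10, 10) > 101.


E[X] = C(101, 10) · 2^{1 − 45} = 19212541264840 · 2^{−44} = 19212541264840/17592186044416.
As a reduced fraction: E[X] = 2401567658105/2199023255552 ≈ 1.09211.
Is E[X] < 1? NO.
Since E[X] ≥ 1, the first-moment bound is inconclusive at n = 101; it does NOT by itself certify R(10, 10) > 101.

E[X] = 2401567658105/2199023255552 ≈ 1.09211; E[X] ≥ 1; first-moment method inconclusive here.


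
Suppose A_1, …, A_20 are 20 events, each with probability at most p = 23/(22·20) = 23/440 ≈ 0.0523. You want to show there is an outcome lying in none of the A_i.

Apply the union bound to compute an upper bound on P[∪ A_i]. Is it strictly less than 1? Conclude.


Union bound: P[∪_{i=1}^{20} A_i] ≤ Σ_i P[A_i] ≤ 20·p = 20·(23/440) = 23/22.
Numerically: 23/22 ≈ 1.0455.
Is 23/22 < 1? NO.
Since the bound 23/22 is ≥ 1, the union bound is uninformative here; it does NOT by itself certify existence.

20·p = 23/22 ≈ 1.0455; existence NOT certified by the union bound.


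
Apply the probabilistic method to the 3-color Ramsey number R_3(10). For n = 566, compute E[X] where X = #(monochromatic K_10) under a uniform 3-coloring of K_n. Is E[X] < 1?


E[X] = C(566, 10) · 3^{1 − 45} = 858376364549067965458 · 3^{−44} = 858376364549067965458/984770902183611232881.
As a reduced fraction: E[X] = 858376364549067965458/984770902183611232881 ≈ 0.872.
Is E[X] < 1? YES.
Since E[X] < 1, there exists a 3-coloring of K_{566} with no monochromatic K_10; hence R_3(10) > 566.

E[X] = 858376364549067965458/984770902183611232881 ≈ 0.872; E[X] < 1, so R_3(10) > 566.


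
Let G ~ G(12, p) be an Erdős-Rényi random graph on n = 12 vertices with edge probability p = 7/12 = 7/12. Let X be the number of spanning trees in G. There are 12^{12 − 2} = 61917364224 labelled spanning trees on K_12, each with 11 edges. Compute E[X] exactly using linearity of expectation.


K_12 has 12^{12 − 2} = 61917364224 labelled spanning trees.
For each such spanning tree H, let X_H = 1 if all 11 edges of H are present in G. Then P[X_H = 1] = p^{11} = (7/12)^{11} = 1977326743/743008370688.
By linearity: E[X] = Σ_H E[X_H] = 61917364224 · p^{11} = 61917364224 · 1977326743/743008370688 = 1977326743/12.
Numerically: E[X] ≈ 1.6478e+08.

E[X] = 61917364224 · (7/12)^{11} = 1977326743/12 ≈ 1.6478e+08.


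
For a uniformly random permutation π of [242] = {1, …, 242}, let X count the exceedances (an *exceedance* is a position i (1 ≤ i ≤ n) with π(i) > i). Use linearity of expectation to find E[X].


Write X = Σ_{i=1}^{242} X_i, where X_i = 1_{π(i) > i}.
For each fixed i, π(i) is uniform over {1, …, 242} (marginal of a uniform permutation), so P[π(i) > i] = (n − i)/n. Summing: Σ_{i=1}^{242} (n − i)/n = (0 + 1 + … + 241)/242 = 242(242 − 1)/(2·242) = (242 − 1)/2.
Hence E[X] = Σ_{i=1}^{242} (242 − i)/242 = 241/2 ≈ 120.50000.

E[X] = 241/2 = 120.50000.


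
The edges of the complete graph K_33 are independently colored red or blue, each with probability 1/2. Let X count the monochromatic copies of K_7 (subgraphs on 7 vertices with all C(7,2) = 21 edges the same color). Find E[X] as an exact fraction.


Let X = Σ_S X_S over the C(33, 7) = 4272048 subsets S of size 7, where X_S = 1 if the K_7 on S is monochromatic.
For a fixed S, the K_7 on S has C(7, 2) = 21 edges. P[all 21 edges red] = (1/2)^21, and likewise for blue, so P[monochromatic] = 2·(1/2)^21 = 2^{1 − 21} = 1/1048576.
By linearity of expectation: E[X] = C(33, 7) · 2^{1 − 21} = 4272048 · 1/1048576 = 267003/65536.
Numerically: E[X] ≈ 4.0741.

E[X] = C(33,7)·2^(1−C(7,2)) = 267003/65536 ≈ 4.0741.


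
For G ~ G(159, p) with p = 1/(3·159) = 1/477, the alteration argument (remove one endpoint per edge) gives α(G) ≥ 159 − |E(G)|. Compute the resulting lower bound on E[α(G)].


E[|E(G)|] = C(159, 2)·p = 12561 · (1/477) = 79/3.
E[α(G)] ≥ n − E[|E(G)|] = 159 − 79/3 = 398/3.
Numerically: ≈ 132.6667.
(This is only a lower bound; the true E[α(G)] may be larger.)

E[α(G)] ≥ 398/3 ≈ 132.6667.


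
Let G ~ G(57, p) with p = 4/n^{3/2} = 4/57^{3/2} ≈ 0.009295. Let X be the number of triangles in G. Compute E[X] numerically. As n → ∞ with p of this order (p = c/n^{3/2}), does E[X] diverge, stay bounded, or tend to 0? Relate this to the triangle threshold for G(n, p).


Number of potential triangles: C(57, 3) = 29260.
Each occurs with probability p³ ≈ (0.009295)³ ≈ 8.0305099e-07.
By linearity: E[X] = C(57, 3)·p³ ≈ 29260 · 8.0305099e-07 ≈ 0.02350.
Since α = 3/2 > 1, p = c/n^{3/2} = o(1/n) is below the triangle threshold p ~ 1/n. Asymptotically E[X] ~ (c³/6)·n^{3(1−α)} = (4³/6)·n^{-1.5} → 0, so by Markov's inequality G has no triangles w.h.p.

E[X] ≈ 0.02350; in regime p = Θ(1/n^{3/2}) E[X] tends to 0 (below the triangle threshold p ~ 1/n).


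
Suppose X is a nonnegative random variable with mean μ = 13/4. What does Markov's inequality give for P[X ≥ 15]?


μ = E[X] = 13/4, a = 15.
Markov: P[X ≥ 15] ≤ μ/a = (13/4)/15 = 13/60.
Numerically: ≈ 0.216667.
(Since a = 15 > μ = 3.250000, the bound 13/60 is < 1 and informative.)

P[X ≥ 15] ≤ 13/60 ≈ 0.216667.


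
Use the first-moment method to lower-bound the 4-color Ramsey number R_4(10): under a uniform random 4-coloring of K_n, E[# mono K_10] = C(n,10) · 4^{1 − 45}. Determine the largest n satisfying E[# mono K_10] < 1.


We need C(n, 10) · 4^{1 − 45} < 1, i.e. C(n, 10) < 4^{45 − 1} = 309485009821345068724781056.
Check values of n near the boundary:
  n = 2020: C(2020, 10) = 304832018578739931133653656; 304832018578739931133653656 < 309485009821345068724781056? YES
  n = 2021: C(2021, 10) = 306347841644770462864800616; 306347841644770462864800616 < 309485009821345068724781056? YES
  n = 2022: C(2022, 10) = 307870445231474093395937796; 307870445231474093395937796 < 309485009821345068724781056? YES
  n = 2023: C(2023, 10) = 309399856285778485315440716; 309399856285778485315440716 < 309485009821345068724781056? YES
  n = 2024: C(2024, 10) = 310936101848269937576192656; 310936101848269937576192656 < 309485009821345068724781056? NO
  n = 2025: C(2025, 10) = 312479209053472269772600560; 312479209053472269772600560 < 309485009821345068724781056? NO
  n = 2026: C(2026, 10) = 314029205130126398094885285; 314029205130126398094885285 < 309485009821345068724781056? NO
The largest n with C(n, 10) < 309485009821345068724781056 is n = 2023 (where E[X] = 77349964071444621328860179/77371252455336267181195264 ≈ 0.999725). Hence R_4(10) > 2023, i.e. R_4(10) ≥ 2024.

Largest n = 2023; hence R_4(10) > 2023.


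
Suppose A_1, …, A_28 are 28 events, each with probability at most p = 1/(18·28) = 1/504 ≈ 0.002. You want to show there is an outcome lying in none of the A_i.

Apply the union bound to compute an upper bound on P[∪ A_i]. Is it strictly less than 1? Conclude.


Union bound: P[∪_{i=1}^{28} A_i] ≤ Σ_i P[A_i] ≤ 28·p = 28·(1/504) = 1/18.
Numerically: 1/18 ≈ 0.056.
Is 1/18 < 1? YES.
Since P[∪ A_i] ≤ 1/18 < 1, the complement has P[∩ A_i^c] ≥ 1 − 1/18 = 17/18 > 0, so some outcome avoids every A_i.

28·p = 1/18 ≈ 0.056; existence CERTIFIED by the union bound.


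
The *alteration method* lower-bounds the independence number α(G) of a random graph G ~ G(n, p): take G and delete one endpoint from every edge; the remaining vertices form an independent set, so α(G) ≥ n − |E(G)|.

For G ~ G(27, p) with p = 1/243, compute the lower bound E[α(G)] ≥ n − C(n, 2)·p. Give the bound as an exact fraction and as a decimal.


E[|E(G)|] = C(27, 2)·p = 351 · (1/243) = 13/9.
E[α(G)] ≥ n − E[|E(G)|] = 27 − 13/9 = 230/9.
Numerically: ≈ 25.55556.
(This is only a lower bound; the true E[α(G)] may be larger.)

E[α(G)] ≥ 230/9 ≈ 25.55556.


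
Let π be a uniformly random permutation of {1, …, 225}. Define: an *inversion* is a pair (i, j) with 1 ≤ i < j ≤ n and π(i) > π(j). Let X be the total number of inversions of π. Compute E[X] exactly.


Write X = Σ X_I over the C(225, 2) = 25200 pairs i < j, with X_I the indicator of one inversion.
There are 25200 indicators.
For each fixed pair i < j, the values π(i) and π(j) are two distinct elements of {1, …, 225} in uniformly random order; by symmetry P[π(i) > π(j)] = 1/2.
By linearity: E[X] = 25200 · (1/2) = C(225, 2) · (1/2) = 25200/2 = 12600 ≈ 12600.0000.

E[X] = 12600 = 12600.0000.


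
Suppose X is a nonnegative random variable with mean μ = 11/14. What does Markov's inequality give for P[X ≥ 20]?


μ = E[X] = 11/14, a = 20.
Markov: P[X ≥ 20] ≤ μ/a = (11/14)/20 = 11/280.
Numerically: ≈ 0.039.
(Since a = 20 > μ = 0.786, the bound 11/280 is < 1 and informative.)

P[X ≥ 20] ≤ 11/280 ≈ 0.039.


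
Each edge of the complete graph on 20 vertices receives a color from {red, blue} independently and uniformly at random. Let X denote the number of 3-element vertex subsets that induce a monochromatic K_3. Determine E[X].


Let X = Σ_S X_S over the C(20, 3) = 1140 subsets S of size 3, where X_S = 1 if the K_3 on S is monochromatic.
For a fixed S, the K_3 on S has C(3, 2) = 3 edges. P[all 3 edges red] = (1/2)^3, and likewise for blue, so P[monochromatic] = 2·(1/2)^3 = 2^{1 − 3} = 1/4.
Summing: E[X] = C(20, 3) · 2^{1 − 3} = 1140 · 1/4 = 285.
Numerically: E[X] ≈ 285.0000.

E[X] = C(20,3)·2^(1−C(3,2)) = 285 ≈ 285.0000.
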